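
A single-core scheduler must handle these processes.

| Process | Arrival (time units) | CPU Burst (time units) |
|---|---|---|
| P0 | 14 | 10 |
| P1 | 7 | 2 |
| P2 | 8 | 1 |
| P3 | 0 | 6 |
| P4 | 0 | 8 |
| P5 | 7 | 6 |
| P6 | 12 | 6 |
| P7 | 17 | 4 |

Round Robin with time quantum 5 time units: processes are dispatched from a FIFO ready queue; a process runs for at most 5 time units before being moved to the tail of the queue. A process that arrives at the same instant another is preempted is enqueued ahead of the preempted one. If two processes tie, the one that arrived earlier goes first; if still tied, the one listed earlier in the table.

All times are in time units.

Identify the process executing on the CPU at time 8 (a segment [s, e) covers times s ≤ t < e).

P4

Gantt: | P3 0-5 | P4 5-10 | P3 10-11 | P1 11-13 | P5 13-18 | P2 18-19 | P4 19-22 | P6 22-27 | P0 27-32 | P7 32-36 | P5 36-37 | P6 37-38 | P0 38-43 |
Completion: P0=43  P1=13  P2=19  P3=11  P4=22  P5=37  P6=38  P7=36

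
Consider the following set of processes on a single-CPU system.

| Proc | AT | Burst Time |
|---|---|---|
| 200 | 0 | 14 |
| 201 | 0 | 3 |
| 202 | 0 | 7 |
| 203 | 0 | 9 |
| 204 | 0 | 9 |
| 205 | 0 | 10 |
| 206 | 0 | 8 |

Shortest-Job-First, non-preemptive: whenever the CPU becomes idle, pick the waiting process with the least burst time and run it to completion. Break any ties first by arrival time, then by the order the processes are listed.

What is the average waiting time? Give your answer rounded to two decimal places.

Schedule: | 201 0-3 | 202 3-10 | 206 10-18 | 203 18-27 | 204 27-36 | 205 36-46 | 200 46-60 |
Completion: 200=60  201=3  202=10  203=27  204=36  205=46  206=18
Turnaround (C−A): 200=60  201=3  202=10  203=27  204=36  205=46  206=18
Waiting times: 200=46, 201=0, 202=3, 203=18, 204=27, 205=36, 206=10
Average waiting = (46+0+3+18+27+36+10) / 7 = 140/7 = 20.00

20.00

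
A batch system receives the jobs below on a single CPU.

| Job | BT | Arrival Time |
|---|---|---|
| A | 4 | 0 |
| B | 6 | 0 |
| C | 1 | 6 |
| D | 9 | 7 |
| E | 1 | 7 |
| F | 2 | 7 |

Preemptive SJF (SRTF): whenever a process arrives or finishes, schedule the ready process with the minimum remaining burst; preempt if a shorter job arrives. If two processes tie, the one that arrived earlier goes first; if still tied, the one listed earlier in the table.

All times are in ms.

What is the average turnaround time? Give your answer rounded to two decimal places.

6.50

Timeline: | A 0-4 | B 4-6 | C 6-7 | E 7-8 | F 8-10 | B 10-14 | D 14-23 |
Completion: A=4  B=14  C=7  D=23  E=8  F=10
Turnaround (C−A): A=4  B=14  C=1  D=16  E=1  F=3
Turnaround times: A=4, B=14, C=1, D=16, E=1, F=3
Average turnaround = (4+14+1+16+1+3) / 6 = 39/6 = 6.50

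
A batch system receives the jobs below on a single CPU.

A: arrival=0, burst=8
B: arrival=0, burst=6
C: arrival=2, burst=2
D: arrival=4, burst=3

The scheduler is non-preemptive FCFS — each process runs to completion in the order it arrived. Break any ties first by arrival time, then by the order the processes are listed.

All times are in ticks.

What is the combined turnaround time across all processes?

51

Schedule: | A 0-8 | B 8-14 | C 14-16 | D 16-19 |
Completion: A=8  B=14  C=16  D=19
Turnaround (C−A): A=8  B=14  C=14  D=15
Turnaround = completion − arrival: A=8, B=14, C=14, D=15
Total turnaround = 8 + 14 + 14 + 15 = 51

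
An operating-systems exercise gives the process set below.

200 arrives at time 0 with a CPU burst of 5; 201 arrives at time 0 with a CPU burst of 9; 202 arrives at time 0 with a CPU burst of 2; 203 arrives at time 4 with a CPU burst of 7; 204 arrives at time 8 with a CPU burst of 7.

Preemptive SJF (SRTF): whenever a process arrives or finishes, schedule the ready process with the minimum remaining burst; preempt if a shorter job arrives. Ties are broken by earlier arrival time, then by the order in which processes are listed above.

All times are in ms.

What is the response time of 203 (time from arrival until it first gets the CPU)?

3

Gantt: | 202 0-2 | 200 2-7 | 203 7-14 | 204 14-21 | 201 21-30 |
Completion: 200=7  201=30  202=2  203=14  204=21
Turnaround (C−A): 200=7  201=30  202=2  203=10  204=13
Response(203) = first start − arrival = 7 − 4 = 3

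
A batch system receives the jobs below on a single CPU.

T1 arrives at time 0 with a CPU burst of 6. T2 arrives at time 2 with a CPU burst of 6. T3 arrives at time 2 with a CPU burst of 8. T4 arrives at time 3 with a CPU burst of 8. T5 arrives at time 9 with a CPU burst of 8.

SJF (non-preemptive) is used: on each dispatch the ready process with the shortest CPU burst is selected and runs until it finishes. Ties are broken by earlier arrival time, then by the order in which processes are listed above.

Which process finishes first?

Timeline: | T1 0-6 | T2 6-12 | T3 12-20 | T4 20-28 | T5 28-36 |
Completion: T1=6  T2=12  T3=20  T4=28  T5=36
Finish order: T1 → T2 → T3 → T4 → T5

T1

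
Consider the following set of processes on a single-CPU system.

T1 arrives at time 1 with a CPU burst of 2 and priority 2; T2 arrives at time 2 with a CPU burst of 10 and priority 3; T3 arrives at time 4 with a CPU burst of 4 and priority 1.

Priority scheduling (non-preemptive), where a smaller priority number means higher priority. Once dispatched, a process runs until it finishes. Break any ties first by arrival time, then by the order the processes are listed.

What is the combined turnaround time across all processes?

26

Schedule: | idle 0-1 | T1 1-3 | T2 3-13 | T3 13-17 |
Completion: T1=3  T2=13  T3=17
Turnaround (C−A): T1=2  T2=11  T3=13
Turnaround = completion − arrival: T1=2, T2=11, T3=13
Total turnaround = 2 + 11 + 13 = 26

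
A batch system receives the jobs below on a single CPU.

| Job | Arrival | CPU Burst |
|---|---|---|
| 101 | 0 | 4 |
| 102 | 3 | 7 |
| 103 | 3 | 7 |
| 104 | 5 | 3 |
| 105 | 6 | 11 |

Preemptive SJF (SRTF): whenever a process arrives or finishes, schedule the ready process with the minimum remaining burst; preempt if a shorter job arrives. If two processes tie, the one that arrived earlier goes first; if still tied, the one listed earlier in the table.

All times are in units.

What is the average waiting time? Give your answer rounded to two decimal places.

Timeline: | 101 0-4 | 102 4-5 | 104 5-8 | 102 8-14 | 103 14-21 | 105 21-32 |
Completion: 101=4  102=14  103=21  104=8  105=32
Waiting times: 101=0, 102=4, 103=11, 104=0, 105=15
Average waiting = (0+4+11+0+15) / 5 = 30/5 = 6.00

6.00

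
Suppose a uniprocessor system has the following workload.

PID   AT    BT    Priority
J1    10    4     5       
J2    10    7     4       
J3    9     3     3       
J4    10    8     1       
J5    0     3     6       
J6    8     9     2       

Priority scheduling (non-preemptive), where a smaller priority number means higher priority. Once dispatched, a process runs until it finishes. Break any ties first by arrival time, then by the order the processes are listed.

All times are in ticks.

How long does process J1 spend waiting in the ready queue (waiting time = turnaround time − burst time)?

Timeline: | J5 0-3 | idle 3-8 | J6 8-17 | J4 17-25 | J3 25-28 | J2 28-35 | J1 35-39 |
Completion: J1=39  J2=35  J3=28  J4=25  J5=3  J6=17
Turnaround (C−A): J1=29  J2=25  J3=19  J4=15  J5=3  J6=9
Waiting(J1) = turnaround − burst = 29 − 4 = 25

25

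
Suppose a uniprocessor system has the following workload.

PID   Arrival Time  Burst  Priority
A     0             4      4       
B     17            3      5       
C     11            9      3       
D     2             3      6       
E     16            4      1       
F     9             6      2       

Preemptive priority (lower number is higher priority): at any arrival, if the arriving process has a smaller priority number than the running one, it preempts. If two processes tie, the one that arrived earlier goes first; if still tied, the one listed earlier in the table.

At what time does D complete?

Timeline: | A 0-4 | D 4-7 | idle 7-9 | F 9-15 | C 15-16 | E 16-20 | C 20-28 | B 28-31 |
Completion: A=4  B=31  C=28  D=7  E=20  F=15
Turnaround (C−A): A=4  B=14  C=17  D=5  E=4  F=6

7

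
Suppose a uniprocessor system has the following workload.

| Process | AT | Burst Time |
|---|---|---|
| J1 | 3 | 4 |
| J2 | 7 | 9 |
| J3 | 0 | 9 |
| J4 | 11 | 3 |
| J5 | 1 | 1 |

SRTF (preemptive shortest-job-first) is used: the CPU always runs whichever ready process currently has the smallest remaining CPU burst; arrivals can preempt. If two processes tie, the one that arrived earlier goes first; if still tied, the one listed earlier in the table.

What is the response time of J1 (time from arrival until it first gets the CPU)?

Timeline: | J3 0-1 | J5 1-2 | J3 2-3 | J1 3-7 | J3 7-14 | J4 14-17 | J2 17-26 |
Completion: J1=7  J2=26  J3=14  J4=17  J5=2
Response(J1) = first start − arrival = 3 − 3 = 0

0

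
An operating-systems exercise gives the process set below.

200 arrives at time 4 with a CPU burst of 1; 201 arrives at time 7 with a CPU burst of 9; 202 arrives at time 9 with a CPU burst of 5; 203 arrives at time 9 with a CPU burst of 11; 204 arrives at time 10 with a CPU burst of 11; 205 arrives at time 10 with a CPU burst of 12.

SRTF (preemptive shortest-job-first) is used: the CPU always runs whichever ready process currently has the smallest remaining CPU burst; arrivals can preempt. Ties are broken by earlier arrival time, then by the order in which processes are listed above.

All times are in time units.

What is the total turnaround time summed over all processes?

121

Timeline: | idle 0-4 | 200 4-5 | idle 5-7 | 201 7-9 | 202 9-14 | 201 14-21 | 203 21-32 | 204 32-43 | 205 43-55 |
Completion: 200=5  201=21  202=14  203=32  204=43  205=55
Turnaround (C−A): 200=1  201=14  202=5  203=23  204=33  205=45
Turnaround = completion − arrival: 200=1, 201=14, 202=5, 203=23, 204=33, 205=45
Total turnaround = 1 + 14 + 5 + 23 + 33 + 45 = 121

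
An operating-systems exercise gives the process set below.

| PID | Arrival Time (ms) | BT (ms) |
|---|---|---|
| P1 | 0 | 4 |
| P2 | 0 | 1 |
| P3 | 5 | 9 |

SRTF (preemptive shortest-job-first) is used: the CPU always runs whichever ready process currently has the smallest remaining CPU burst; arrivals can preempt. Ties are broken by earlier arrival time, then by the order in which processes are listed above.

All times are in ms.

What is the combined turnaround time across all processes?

Timeline: | P2 0-1 | P1 1-5 | P3 5-14 |
Completion: P1=5  P2=1  P3=14
Turnaround (C−A): P1=5  P2=1  P3=9
Turnaround = completion − arrival: P1=5, P2=1, P3=9
Total turnaround = 5 + 1 + 9 = 15

15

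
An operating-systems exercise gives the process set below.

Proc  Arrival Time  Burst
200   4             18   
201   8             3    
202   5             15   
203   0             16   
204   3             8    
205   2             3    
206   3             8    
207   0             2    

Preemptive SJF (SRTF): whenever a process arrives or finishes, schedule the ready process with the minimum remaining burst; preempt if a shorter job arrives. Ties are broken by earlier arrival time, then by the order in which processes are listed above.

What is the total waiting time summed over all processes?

Timeline: | 207 0-2 | 205 2-5 | 204 5-8 | 201 8-11 | 204 11-16 | 206 16-24 | 202 24-39 | 203 39-55 | 200 55-73 |
Completion: 200=73  201=11  202=39  203=55  204=16  205=5  206=24  207=2
Turnaround (C−A): 200=69  201=3  202=34  203=55  204=13  205=3  206=21  207=2
Waiting = turnaround − burst: 200=51, 201=0, 202=19, 203=39, 204=5, 205=0, 206=13, 207=0
Total waiting = 51 + 0 + 19 + 39 + 5 + 0 + 13 + 0 = 127

127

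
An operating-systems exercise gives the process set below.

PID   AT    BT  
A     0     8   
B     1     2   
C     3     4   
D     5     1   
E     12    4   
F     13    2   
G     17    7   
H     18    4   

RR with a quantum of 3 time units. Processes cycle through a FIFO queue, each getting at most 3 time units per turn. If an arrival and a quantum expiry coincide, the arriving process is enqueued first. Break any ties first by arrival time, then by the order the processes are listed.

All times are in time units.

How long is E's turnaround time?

Schedule: | A 0-3 | B 3-5 | C 5-8 | A 8-11 | D 11-12 | C 12-13 | A 13-15 | E 15-18 | F 18-20 | G 20-23 | H 23-26 | E 26-27 | G 27-30 | H 30-31 | G 31-32 |
Completion: A=15  B=5  C=13  D=12  E=27  F=20  G=32  H=31
Turnaround (C−A): A=15  B=4  C=10  D=7  E=15  F=7  G=15  H=13
Turnaround(E) = completion − arrival = 27 − 12 = 15

15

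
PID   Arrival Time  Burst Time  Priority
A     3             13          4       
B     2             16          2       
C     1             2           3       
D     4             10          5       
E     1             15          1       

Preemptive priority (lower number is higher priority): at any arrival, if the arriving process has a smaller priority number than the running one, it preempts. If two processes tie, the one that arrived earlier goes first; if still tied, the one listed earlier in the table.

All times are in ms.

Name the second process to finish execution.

B

Gantt: | idle 0-1 | E 1-16 | B 16-32 | C 32-34 | A 34-47 | D 47-57 |
Completion: A=47  B=32  C=34  D=57  E=16
Turnaround (C−A): A=44  B=30  C=33  D=53  E=15
Finish order: E → B → C → A → D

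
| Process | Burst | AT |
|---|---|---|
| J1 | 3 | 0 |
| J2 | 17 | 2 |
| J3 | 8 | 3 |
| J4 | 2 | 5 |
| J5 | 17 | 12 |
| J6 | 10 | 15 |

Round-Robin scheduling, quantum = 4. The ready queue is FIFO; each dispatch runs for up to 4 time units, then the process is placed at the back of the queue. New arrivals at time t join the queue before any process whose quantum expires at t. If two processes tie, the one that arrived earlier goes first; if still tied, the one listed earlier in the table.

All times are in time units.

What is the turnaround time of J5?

45

Timeline: | J1 0-3 | J2 3-7 | J3 7-11 | J4 11-13 | J2 13-17 | J3 17-21 | J5 21-25 | J6 25-29 | J2 29-33 | J5 33-37 | J6 37-41 | J2 41-45 | J5 45-49 | J6 49-51 | J2 51-52 | J5 52-57 |
Completion: J1=3  J2=52  J3=21  J4=13  J5=57  J6=51
Turnaround (C−A): J1=3  J2=50  J3=18  J4=8  J5=45  J6=36
Turnaround(J5) = completion − arrival = 57 − 12 = 45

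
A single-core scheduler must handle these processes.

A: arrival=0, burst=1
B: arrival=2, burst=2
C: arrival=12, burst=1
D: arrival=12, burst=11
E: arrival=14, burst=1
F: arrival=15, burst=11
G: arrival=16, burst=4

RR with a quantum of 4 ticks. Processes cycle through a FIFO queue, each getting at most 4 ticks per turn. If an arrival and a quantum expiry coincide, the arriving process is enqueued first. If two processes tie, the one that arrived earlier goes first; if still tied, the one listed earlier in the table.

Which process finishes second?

Schedule: | A 0-1 | idle 1-2 | B 2-4 | idle 4-12 | C 12-13 | D 13-17 | E 17-18 | F 18-22 | G 22-26 | D 26-30 | F 30-34 | D 34-37 | F 37-40 |
Completion: A=1  B=4  C=13  D=37  E=18  F=40  G=26
Turnaround (C−A): A=1  B=2  C=1  D=25  E=4  F=25  G=10
Finish order: A → B → C → E → G → D → F

B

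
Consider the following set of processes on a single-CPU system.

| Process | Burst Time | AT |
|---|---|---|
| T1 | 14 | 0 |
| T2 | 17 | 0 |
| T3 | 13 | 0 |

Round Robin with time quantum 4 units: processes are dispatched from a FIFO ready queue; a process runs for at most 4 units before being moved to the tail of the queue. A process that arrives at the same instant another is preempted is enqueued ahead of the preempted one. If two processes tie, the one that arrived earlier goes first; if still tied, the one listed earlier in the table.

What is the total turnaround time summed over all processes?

125

Timeline: | T1 0-4 | T2 4-8 | T3 8-12 | T1 12-16 | T2 16-20 | T3 20-24 | T1 24-28 | T2 28-32 | T3 32-36 | T1 36-38 | T2 38-42 | T3 42-43 | T2 43-44 |
Completion: T1=38  T2=44  T3=43
Turnaround (C−A): T1=38  T2=44  T3=43
Turnaround = completion − arrival: T1=38, T2=44, T3=43
Total turnaround = 38 + 44 + 43 = 125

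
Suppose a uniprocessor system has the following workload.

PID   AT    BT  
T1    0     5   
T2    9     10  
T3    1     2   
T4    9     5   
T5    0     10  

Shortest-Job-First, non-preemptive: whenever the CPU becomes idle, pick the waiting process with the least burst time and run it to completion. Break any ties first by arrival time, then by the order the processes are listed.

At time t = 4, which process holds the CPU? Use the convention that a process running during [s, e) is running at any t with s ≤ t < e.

Gantt: | T1 0-5 | T3 5-7 | T5 7-17 | T4 17-22 | T2 22-32 |
Completion: T1=5  T2=32  T3=7  T4=22  T5=17

T1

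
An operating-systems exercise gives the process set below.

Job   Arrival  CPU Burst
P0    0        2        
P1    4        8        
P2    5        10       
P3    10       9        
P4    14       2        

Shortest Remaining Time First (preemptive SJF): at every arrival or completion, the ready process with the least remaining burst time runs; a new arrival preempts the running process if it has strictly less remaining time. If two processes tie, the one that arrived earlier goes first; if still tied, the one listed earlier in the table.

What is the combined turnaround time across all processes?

53

Gantt: | P0 0-2 | idle 2-4 | P1 4-12 | P3 12-14 | P4 14-16 | P3 16-23 | P2 23-33 |
Completion: P0=2  P1=12  P2=33  P3=23  P4=16
Turnaround = completion − arrival: P0=2, P1=8, P2=28, P3=13, P4=2
Total turnaround = 2 + 8 + 28 + 13 + 2 = 53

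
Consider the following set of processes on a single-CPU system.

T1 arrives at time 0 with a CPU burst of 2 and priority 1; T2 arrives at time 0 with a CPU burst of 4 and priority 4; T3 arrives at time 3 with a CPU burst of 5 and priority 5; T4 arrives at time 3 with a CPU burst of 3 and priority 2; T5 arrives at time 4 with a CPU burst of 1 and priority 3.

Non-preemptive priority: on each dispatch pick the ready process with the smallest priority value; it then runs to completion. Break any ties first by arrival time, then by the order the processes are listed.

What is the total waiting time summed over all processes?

17

Schedule: | T1 0-2 | T2 2-6 | T4 6-9 | T5 9-10 | T3 10-15 |
Completion: T1=2  T2=6  T3=15  T4=9  T5=10
Waiting = turnaround − burst: T1=0, T2=2, T3=7, T4=3, T5=5
Total waiting = 0 + 2 + 7 + 3 + 5 = 17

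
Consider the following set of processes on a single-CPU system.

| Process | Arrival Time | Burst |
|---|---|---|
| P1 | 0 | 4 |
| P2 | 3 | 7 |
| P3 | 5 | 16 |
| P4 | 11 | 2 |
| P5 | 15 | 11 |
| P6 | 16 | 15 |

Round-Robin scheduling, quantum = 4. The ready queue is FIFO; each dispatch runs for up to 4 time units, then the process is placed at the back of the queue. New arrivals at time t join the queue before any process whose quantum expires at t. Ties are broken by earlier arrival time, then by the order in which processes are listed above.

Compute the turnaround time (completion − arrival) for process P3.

40

Schedule: | P1 0-4 | P2 4-8 | P3 8-12 | P2 12-15 | P4 15-17 | P3 17-21 | P5 21-25 | P6 25-29 | P3 29-33 | P5 33-37 | P6 37-41 | P3 41-45 | P5 45-48 | P6 48-55 |
Completion: P1=4  P2=15  P3=45  P4=17  P5=48  P6=55
Turnaround(P3) = completion − arrival = 45 − 5 = 40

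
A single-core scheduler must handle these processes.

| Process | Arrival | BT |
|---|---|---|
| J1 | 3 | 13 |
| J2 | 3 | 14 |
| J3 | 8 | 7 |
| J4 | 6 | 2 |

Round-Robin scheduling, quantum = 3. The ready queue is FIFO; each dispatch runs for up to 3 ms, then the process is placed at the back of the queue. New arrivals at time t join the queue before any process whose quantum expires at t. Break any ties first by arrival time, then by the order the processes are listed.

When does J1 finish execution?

Gantt: | idle 0-3 | J1 3-6 | J2 6-9 | J4 9-11 | J1 11-14 | J3 14-17 | J2 17-20 | J1 20-23 | J3 23-26 | J2 26-29 | J1 29-32 | J3 32-33 | J2 33-36 | J1 36-37 | J2 37-39 |
Completion: J1=37  J2=39  J3=33  J4=11
Turnaround (C−A): J1=34  J2=36  J3=25  J4=5

37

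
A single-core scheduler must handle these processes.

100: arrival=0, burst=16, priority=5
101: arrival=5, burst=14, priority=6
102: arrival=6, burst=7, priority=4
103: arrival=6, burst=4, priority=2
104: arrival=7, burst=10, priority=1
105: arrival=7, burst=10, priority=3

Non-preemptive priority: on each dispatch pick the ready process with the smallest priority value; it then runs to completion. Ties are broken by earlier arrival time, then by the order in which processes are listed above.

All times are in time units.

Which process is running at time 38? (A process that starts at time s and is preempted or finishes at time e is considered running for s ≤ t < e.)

105

Timeline: | 100 0-16 | 104 16-26 | 103 26-30 | 105 30-40 | 102 40-47 | 101 47-61 |
Completion: 100=16  101=61  102=47  103=30  104=26  105=40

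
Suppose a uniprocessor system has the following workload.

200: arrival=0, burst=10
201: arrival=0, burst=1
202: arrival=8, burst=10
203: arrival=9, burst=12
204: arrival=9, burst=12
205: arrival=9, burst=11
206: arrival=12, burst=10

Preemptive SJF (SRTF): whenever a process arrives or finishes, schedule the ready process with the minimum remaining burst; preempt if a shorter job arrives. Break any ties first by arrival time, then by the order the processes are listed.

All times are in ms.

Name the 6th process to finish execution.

Schedule: | 201 0-1 | 200 1-11 | 202 11-21 | 206 21-31 | 205 31-42 | 203 42-54 | 204 54-66 |
Completion: 200=11  201=1  202=21  203=54  204=66  205=42  206=31
Turnaround (C−A): 200=11  201=1  202=13  203=45  204=57  205=33  206=19
Finish order: 201 → 200 → 202 → 206 → 205 → 203 → 204

203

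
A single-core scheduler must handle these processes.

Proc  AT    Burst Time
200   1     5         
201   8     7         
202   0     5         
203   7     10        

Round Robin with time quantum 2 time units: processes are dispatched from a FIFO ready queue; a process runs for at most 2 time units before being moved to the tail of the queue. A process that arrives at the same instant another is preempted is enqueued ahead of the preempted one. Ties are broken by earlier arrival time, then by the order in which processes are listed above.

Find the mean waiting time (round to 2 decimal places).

8.00

Gantt: | 202 0-2 | 200 2-4 | 202 4-6 | 200 6-8 | 202 8-9 | 203 9-11 | 201 11-13 | 200 13-14 | 203 14-16 | 201 16-18 | 203 18-20 | 201 20-22 | 203 22-24 | 201 24-25 | 203 25-27 |
Completion: 200=14  201=25  202=9  203=27
Turnaround (C−A): 200=13  201=17  202=9  203=20
Waiting times: 200=8, 201=10, 202=4, 203=10
Average waiting = (8+10+4+10) / 4 = 32/4 = 8.00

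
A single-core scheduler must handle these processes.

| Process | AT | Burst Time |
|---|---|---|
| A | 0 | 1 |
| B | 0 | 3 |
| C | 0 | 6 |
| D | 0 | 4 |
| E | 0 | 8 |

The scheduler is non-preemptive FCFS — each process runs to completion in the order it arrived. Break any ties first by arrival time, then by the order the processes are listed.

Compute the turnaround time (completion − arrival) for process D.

14

Gantt: | A 0-1 | B 1-4 | C 4-10 | D 10-14 | E 14-22 |
Completion: A=1  B=4  C=10  D=14  E=22
Turnaround (C−A): A=1  B=4  C=10  D=14  E=22
Turnaround(D) = completion − arrival = 14 − 0 = 14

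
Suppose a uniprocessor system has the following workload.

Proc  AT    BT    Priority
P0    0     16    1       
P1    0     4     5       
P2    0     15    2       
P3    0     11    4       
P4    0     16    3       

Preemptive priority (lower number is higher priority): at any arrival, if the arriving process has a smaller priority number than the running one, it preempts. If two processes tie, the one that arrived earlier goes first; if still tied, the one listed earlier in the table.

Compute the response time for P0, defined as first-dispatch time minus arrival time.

Schedule: | P0 0-16 | P2 16-31 | P4 31-47 | P3 47-58 | P1 58-62 |
Completion: P0=16  P1=62  P2=31  P3=58  P4=47
Response(P0) = first start − arrival = 0 − 0 = 0

0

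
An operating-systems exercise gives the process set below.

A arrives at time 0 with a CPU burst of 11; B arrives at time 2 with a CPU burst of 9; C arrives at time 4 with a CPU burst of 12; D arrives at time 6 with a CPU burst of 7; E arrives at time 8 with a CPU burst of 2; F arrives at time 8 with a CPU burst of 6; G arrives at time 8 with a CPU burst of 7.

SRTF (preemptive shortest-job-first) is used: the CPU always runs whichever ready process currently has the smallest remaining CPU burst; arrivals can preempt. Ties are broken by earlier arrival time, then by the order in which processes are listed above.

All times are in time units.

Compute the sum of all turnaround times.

Schedule: | A 0-8 | E 8-10 | A 10-13 | F 13-19 | D 19-26 | G 26-33 | B 33-42 | C 42-54 |
Completion: A=13  B=42  C=54  D=26  E=10  F=19  G=33
Turnaround (C−A): A=13  B=40  C=50  D=20  E=2  F=11  G=25
Turnaround = completion − arrival: A=13, B=40, C=50, D=20, E=2, F=11, G=25
Total turnaround = 13 + 40 + 50 + 20 + 2 + 11 + 25 = 161

161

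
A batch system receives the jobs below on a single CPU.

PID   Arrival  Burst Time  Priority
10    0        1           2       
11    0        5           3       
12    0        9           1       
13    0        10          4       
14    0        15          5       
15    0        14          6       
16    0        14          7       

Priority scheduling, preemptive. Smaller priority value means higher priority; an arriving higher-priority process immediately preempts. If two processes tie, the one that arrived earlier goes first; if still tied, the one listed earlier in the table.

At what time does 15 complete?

54

Gantt: | 12 0-9 | 10 9-10 | 11 10-15 | 13 15-25 | 14 25-40 | 15 40-54 | 16 54-68 |
Completion: 10=10  11=15  12=9  13=25  14=40  15=54  16=68
Turnaround (C−A): 10=10  11=15  12=9  13=25  14=40  15=54  16=68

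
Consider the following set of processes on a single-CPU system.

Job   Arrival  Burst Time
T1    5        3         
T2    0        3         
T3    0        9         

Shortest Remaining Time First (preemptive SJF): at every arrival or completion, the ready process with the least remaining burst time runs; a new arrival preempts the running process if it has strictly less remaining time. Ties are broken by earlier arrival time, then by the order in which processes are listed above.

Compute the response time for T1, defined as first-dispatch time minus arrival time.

0

Schedule: | T2 0-3 | T3 3-5 | T1 5-8 | T3 8-15 |
Completion: T1=8  T2=3  T3=15
Response(T1) = first start − arrival = 5 − 5 = 0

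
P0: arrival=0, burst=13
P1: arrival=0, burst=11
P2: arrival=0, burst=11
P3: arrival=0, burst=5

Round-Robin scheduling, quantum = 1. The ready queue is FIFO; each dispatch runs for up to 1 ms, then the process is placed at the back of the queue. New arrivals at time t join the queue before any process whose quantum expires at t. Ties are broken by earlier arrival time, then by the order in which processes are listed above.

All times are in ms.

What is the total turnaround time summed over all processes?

Gantt: | P0 0-1 | P1 1-2 | P2 2-3 | P3 3-4 | P0 4-5 | P1 5-6 | P2 6-7 | P3 7-8 | P0 8-9 | P1 9-10 | P2 10-11 | P3 11-12 | P0 12-13 | P1 13-14 | P2 14-15 | P3 15-16 | P0 16-17 | P1 17-18 | P2 18-19 | P3 19-20 | P0 20-21 | P1 21-22 | P2 22-23 | P0 23-24 | P1 24-25 | P2 25-26 | P0 26-27 | P1 27-28 | P2 28-29 | P0 29-30 | P1 30-31 | P2 31-32 | P0 32-33 | P1 33-34 | P2 34-35 | P0 35-36 | P1 36-37 | P2 37-38 | P0 38-40 |
Completion: P0=40  P1=37  P2=38  P3=20
Turnaround = completion − arrival: P0=40, P1=37, P2=38, P3=20
Total turnaround = 40 + 37 + 38 + 20 = 135

135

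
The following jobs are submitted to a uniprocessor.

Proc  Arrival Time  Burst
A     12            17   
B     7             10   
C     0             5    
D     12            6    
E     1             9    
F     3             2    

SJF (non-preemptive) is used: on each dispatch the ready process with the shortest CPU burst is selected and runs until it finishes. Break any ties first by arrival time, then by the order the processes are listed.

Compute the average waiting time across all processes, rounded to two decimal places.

7.83

Timeline: | C 0-5 | F 5-7 | E 7-16 | D 16-22 | B 22-32 | A 32-49 |
Completion: A=49  B=32  C=5  D=22  E=16  F=7
Turnaround (C−A): A=37  B=25  C=5  D=10  E=15  F=4
Waiting times: A=20, B=15, C=0, D=4, E=6, F=2
Average waiting = (20+15+0+4+6+2) / 6 = 47/6 = 7.83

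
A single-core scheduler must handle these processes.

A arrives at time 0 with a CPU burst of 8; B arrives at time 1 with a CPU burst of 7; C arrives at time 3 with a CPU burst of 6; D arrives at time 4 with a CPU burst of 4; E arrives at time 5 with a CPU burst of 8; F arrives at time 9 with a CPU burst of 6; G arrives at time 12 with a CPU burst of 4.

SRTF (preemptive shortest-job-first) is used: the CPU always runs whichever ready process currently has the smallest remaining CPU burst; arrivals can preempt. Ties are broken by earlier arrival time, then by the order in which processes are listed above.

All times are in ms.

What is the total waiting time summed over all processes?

Timeline: | A 0-8 | D 8-12 | G 12-16 | C 16-22 | F 22-28 | B 28-35 | E 35-43 |
Completion: A=8  B=35  C=22  D=12  E=43  F=28  G=16
Turnaround (C−A): A=8  B=34  C=19  D=8  E=38  F=19  G=4
Waiting = turnaround − burst: A=0, B=27, C=13, D=4, E=30, F=13, G=0
Total waiting = 0 + 27 + 13 + 4 + 30 + 13 + 0 = 87

87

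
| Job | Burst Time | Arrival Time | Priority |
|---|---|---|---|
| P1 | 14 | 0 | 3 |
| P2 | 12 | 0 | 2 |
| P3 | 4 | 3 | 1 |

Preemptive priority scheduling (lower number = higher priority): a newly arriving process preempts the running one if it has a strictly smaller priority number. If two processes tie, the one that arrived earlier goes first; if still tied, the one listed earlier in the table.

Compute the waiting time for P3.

0

Schedule: | P2 0-3 | P3 3-7 | P2 7-16 | P1 16-30 |
Completion: P1=30  P2=16  P3=7
Waiting(P3) = turnaround − burst = 4 − 4 = 0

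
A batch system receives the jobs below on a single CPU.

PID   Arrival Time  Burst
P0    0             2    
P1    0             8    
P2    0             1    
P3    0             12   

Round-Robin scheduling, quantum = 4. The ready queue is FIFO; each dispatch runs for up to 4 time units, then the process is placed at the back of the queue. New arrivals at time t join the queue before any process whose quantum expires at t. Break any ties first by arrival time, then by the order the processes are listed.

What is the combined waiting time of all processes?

Timeline: | P0 0-2 | P1 2-6 | P2 6-7 | P3 7-11 | P1 11-15 | P3 15-23 |
Completion: P0=2  P1=15  P2=7  P3=23
Turnaround (C−A): P0=2  P1=15  P2=7  P3=23
Waiting = turnaround − burst: P0=0, P1=7, P2=6, P3=11
Total waiting = 0 + 7 + 6 + 11 = 24

24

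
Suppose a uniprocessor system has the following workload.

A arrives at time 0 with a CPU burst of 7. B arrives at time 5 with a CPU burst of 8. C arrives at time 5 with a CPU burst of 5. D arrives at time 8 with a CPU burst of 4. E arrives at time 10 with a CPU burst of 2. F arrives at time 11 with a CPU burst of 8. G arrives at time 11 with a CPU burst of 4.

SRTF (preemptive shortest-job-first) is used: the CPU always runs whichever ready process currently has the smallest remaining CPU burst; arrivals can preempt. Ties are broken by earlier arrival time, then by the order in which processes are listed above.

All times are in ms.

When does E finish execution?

14

Schedule: | A 0-7 | C 7-12 | E 12-14 | D 14-18 | G 18-22 | B 22-30 | F 30-38 |
Completion: A=7  B=30  C=12  D=18  E=14  F=38  G=22
Turnaround (C−A): A=7  B=25  C=7  D=10  E=4  F=27  G=11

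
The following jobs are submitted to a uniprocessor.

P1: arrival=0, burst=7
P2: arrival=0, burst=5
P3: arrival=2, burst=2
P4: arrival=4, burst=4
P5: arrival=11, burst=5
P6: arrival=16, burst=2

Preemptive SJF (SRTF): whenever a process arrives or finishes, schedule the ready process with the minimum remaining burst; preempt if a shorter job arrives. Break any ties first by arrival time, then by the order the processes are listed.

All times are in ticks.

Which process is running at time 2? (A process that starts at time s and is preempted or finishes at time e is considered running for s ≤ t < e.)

Timeline: | P2 0-2 | P3 2-4 | P2 4-7 | P4 7-11 | P5 11-16 | P6 16-18 | P1 18-25 |
Completion: P1=25  P2=7  P3=4  P4=11  P5=16  P6=18
Turnaround (C−A): P1=25  P2=7  P3=2  P4=7  P5=5  P6=2

P3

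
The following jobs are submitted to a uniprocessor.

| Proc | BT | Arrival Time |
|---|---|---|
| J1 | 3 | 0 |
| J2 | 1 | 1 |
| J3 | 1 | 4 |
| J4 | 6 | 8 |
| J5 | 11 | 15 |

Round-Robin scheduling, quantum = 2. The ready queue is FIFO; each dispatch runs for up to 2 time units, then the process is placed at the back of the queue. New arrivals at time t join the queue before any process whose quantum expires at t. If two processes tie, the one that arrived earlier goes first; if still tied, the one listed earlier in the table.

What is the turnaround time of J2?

2

Timeline: | J1 0-2 | J2 2-3 | J1 3-4 | J3 4-5 | idle 5-8 | J4 8-14 | idle 14-15 | J5 15-26 |
Completion: J1=4  J2=3  J3=5  J4=14  J5=26
Turnaround (C−A): J1=4  J2=2  J3=1  J4=6  J5=11
Turnaround(J2) = completion − arrival = 3 − 1 = 2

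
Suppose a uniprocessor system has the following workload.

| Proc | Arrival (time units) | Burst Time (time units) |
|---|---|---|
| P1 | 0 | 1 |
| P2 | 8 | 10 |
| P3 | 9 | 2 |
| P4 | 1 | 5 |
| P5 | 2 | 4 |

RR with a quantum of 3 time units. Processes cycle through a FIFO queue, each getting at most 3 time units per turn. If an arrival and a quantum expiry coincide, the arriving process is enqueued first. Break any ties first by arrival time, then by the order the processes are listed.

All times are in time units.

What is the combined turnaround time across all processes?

37

Schedule: | P1 0-1 | P4 1-4 | P5 4-7 | P4 7-9 | P5 9-10 | P2 10-13 | P3 13-15 | P2 15-22 |
Completion: P1=1  P2=22  P3=15  P4=9  P5=10
Turnaround (C−A): P1=1  P2=14  P3=6  P4=8  P5=8
Turnaround = completion − arrival: P1=1, P2=14, P3=6, P4=8, P5=8
Total turnaround = 1 + 14 + 6 + 8 + 8 = 37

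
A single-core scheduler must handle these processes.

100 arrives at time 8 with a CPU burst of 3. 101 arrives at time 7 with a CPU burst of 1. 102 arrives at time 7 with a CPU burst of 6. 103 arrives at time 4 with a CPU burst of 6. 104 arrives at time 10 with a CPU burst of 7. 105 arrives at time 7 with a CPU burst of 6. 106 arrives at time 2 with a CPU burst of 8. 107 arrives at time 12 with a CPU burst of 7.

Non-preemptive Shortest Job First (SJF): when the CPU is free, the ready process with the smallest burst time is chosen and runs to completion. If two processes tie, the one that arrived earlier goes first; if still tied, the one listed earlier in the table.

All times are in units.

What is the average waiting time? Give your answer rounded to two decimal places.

Timeline: | idle 0-2 | 106 2-10 | 101 10-11 | 100 11-14 | 103 14-20 | 102 20-26 | 105 26-32 | 104 32-39 | 107 39-46 |
Completion: 100=14  101=11  102=26  103=20  104=39  105=32  106=10  107=46
Turnaround (C−A): 100=6  101=4  102=19  103=16  104=29  105=25  106=8  107=34
Waiting times: 100=3, 101=3, 102=13, 103=10, 104=22, 105=19, 106=0, 107=27
Average waiting = (3+3+13+10+22+19+0+27) / 8 = 97/8 = 12.13

12.13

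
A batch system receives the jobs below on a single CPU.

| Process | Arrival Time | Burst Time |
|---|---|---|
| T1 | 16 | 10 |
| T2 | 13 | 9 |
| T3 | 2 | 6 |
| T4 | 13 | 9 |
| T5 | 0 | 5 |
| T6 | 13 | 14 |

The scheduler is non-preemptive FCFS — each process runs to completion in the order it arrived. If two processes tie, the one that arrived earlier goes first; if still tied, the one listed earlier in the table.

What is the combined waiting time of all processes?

Timeline: | T5 0-5 | T3 5-11 | idle 11-13 | T2 13-22 | T4 22-31 | T6 31-45 | T1 45-55 |
Completion: T1=55  T2=22  T3=11  T4=31  T5=5  T6=45
Turnaround (C−A): T1=39  T2=9  T3=9  T4=18  T5=5  T6=32
Waiting = turnaround − burst: T1=29, T2=0, T3=3, T4=9, T5=0, T6=18
Total waiting = 29 + 0 + 3 + 9 + 0 + 18 = 59

59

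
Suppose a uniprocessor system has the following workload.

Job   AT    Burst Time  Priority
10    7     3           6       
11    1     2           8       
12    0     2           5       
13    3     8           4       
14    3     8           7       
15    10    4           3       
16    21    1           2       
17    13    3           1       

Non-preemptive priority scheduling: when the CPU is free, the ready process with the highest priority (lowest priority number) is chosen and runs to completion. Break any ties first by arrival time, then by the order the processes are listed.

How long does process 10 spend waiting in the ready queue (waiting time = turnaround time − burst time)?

12

Gantt: | 12 0-2 | 11 2-4 | 13 4-12 | 15 12-16 | 17 16-19 | 10 19-22 | 16 22-23 | 14 23-31 |
Completion: 10=22  11=4  12=2  13=12  14=31  15=16  16=23  17=19
Turnaround (C−A): 10=15  11=3  12=2  13=9  14=28  15=6  16=2  17=6
Waiting(10) = turnaround − burst = 15 − 3 = 12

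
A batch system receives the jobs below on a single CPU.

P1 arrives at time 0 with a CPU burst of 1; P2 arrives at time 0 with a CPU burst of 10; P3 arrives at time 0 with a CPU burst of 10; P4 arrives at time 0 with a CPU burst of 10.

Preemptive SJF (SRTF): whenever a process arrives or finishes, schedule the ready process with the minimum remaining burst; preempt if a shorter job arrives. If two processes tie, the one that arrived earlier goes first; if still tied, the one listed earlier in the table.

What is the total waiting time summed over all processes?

Schedule: | P1 0-1 | P2 1-11 | P3 11-21 | P4 21-31 |
Completion: P1=1  P2=11  P3=21  P4=31
Turnaround (C−A): P1=1  P2=11  P3=21  P4=31
Waiting = turnaround − burst: P1=0, P2=1, P3=11, P4=21
Total waiting = 0 + 1 + 11 + 21 = 33

33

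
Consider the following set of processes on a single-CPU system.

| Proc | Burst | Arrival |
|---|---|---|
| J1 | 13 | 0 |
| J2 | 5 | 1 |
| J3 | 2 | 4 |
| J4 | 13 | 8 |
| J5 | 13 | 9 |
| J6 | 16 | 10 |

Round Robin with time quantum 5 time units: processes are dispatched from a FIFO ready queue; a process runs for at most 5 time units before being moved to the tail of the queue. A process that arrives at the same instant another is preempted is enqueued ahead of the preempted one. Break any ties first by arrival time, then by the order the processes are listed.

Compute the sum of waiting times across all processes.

Timeline: | J1 0-5 | J2 5-10 | J3 10-12 | J1 12-17 | J4 17-22 | J5 22-27 | J6 27-32 | J1 32-35 | J4 35-40 | J5 40-45 | J6 45-50 | J4 50-53 | J5 53-56 | J6 56-62 |
Completion: J1=35  J2=10  J3=12  J4=53  J5=56  J6=62
Turnaround (C−A): J1=35  J2=9  J3=8  J4=45  J5=47  J6=52
Waiting = turnaround − burst: J1=22, J2=4, J3=6, J4=32, J5=34, J6=36
Total waiting = 22 + 4 + 6 + 32 + 34 + 36 = 134

134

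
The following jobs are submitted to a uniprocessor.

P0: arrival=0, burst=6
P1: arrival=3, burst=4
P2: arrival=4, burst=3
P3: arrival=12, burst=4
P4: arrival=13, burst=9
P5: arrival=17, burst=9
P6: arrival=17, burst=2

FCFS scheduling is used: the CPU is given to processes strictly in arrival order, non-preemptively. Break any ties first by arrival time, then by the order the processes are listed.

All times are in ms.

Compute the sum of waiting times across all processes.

41

Gantt: | P0 0-6 | P1 6-10 | P2 10-13 | P3 13-17 | P4 17-26 | P5 26-35 | P6 35-37 |
Completion: P0=6  P1=10  P2=13  P3=17  P4=26  P5=35  P6=37
Turnaround (C−A): P0=6  P1=7  P2=9  P3=5  P4=13  P5=18  P6=20
Waiting = turnaround − burst: P0=0, P1=3, P2=6, P3=1, P4=4, P5=9, P6=18
Total waiting = 0 + 3 + 6 + 1 + 4 + 9 + 18 = 41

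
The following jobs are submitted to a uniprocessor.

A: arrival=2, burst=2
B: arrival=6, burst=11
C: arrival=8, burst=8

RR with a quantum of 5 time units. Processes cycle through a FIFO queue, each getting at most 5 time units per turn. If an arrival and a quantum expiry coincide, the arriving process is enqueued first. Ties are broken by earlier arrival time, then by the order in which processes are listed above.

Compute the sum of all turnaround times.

Schedule: | idle 0-2 | A 2-4 | idle 4-6 | B 6-11 | C 11-16 | B 16-21 | C 21-24 | B 24-25 |
Completion: A=4  B=25  C=24
Turnaround (C−A): A=2  B=19  C=16
Turnaround = completion − arrival: A=2, B=19, C=16
Total turnaround = 2 + 19 + 16 = 37

37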